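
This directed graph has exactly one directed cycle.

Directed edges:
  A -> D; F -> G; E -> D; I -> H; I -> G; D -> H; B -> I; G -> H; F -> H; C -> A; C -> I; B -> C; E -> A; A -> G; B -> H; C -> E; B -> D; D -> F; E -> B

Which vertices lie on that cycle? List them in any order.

B, C, E

DFS with gray/black marking from B:
B gray
  D gray
    F gray
      H gray
      H black
      G gray
        G→H: H black — skip
      G black
    F black
    D→H: H black — skip
  D black
  C gray
    I gray
      I→H: H black — skip
      I→G: G black — skip
    I black
    E gray
      E→B: B is gray → back edge
Back edge closes the cycle B → C → E → B; its vertices are {B, C, E}.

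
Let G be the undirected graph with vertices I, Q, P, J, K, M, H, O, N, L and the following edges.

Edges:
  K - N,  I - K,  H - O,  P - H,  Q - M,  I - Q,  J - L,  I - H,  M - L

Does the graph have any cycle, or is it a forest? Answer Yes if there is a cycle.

DFS, tracking each vertex's parent; an edge to a visited non-parent vertex closes a cycle.
Start from N:
visit N (parent –)
  visit K (parent N)
    K–N: parent, skip
    visit I (parent K)
      visit Q (parent I)
        visit M (parent Q)
          M–Q: parent, skip
          visit L (parent M)
            L–M: parent, skip
            visit J (parent L)
              J–L: parent, skip
        Q–I: parent, skip
      visit H (parent I)
        visit P (parent H)
          P–H: parent, skip
        visit O (parent H)
          O–H: parent, skip
        H–I: parent, skip
      I–K: parent, skip
No non-parent visited neighbor found — the graph is a forest.

No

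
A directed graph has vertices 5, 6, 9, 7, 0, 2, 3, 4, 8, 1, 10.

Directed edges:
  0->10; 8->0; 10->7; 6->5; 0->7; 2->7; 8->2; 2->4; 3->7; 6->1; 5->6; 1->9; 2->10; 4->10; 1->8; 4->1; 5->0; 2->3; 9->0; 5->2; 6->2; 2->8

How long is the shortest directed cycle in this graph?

2

For each vertex v, BFS finds the shortest path from v back to v.
The shortest such closed walk is 6 → 5 → 6, length 2.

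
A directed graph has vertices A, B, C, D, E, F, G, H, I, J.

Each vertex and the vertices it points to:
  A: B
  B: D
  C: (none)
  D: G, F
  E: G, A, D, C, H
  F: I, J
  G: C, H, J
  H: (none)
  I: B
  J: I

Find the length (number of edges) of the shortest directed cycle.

4

For each vertex v, BFS finds the shortest path from v back to v.
The shortest such closed walk is D → F → I → B → D, length 4.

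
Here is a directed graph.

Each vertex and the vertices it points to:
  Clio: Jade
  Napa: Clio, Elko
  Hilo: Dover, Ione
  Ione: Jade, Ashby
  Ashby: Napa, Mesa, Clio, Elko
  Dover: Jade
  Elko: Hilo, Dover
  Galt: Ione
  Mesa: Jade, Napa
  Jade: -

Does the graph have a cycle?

DFS with white/gray/black marking, starting from Mesa:
Mesa gray
  Jade gray
  Jade black
  Napa gray
    Clio gray
      Clio→Jade: Jade black — skip
    Clio black
    Elko gray
      Hilo gray
        Dover gray
          Dover→Jade: Jade black — skip
        Dover black
        Ione gray
          Ione→Jade: Jade black — skip
          Ashby gray
            Ashby→Napa: Napa is gray → back edge
Back edge found, so a cycle exists: Napa → Elko → Hilo → Ione → Ashby → Napa.

Yes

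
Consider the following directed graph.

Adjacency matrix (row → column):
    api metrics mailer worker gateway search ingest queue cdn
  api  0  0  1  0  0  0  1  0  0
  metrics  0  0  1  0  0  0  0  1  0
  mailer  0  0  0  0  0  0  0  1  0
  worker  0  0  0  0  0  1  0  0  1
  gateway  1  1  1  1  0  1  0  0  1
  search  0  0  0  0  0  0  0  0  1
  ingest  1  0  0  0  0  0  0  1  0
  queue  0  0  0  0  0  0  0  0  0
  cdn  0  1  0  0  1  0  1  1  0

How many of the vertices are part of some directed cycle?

A vertex is on a directed cycle iff it belongs to a strongly connected component of size ≥ 2 (or has a self-loop).
The vertices on cycles are {api, cdn, ingest, search, worker, gateway} — 6 in total.

6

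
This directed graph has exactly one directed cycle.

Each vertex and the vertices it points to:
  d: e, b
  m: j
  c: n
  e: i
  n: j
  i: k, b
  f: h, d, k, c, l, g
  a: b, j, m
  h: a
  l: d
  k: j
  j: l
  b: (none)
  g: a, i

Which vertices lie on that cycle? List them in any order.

d, e, i, j, k, l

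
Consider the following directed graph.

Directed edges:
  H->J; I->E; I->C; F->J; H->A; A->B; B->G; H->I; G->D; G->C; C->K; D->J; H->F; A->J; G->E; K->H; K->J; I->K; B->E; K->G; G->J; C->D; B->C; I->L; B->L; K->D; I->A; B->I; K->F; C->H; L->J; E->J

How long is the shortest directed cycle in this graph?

3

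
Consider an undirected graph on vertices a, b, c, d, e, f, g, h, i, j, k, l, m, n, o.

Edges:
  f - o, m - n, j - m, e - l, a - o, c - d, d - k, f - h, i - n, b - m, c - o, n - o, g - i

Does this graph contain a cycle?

No

DFS, tracking each vertex's parent; an edge to a visited non-parent vertex closes a cycle.
Start from m:
visit m (parent –)
  visit b (parent m)
    b–m: parent, skip
  visit n (parent m)
    n–m: parent, skip
    visit o (parent n)
      visit c (parent o)
        c–o: parent, skip
        visit d (parent c)
          visit k (parent d)
            k–d: parent, skip
          d–c: parent, skip
      o–n: parent, skip
      visit f (parent o)
        f–o: parent, skip
        visit h (parent f)
          h–f: parent, skip
      visit a (parent o)
        a–o: parent, skip
    visit i (parent n)
      visit g (parent i)
        g–i: parent, skip
      i–n: parent, skip
  visit j (parent m)
    j–m: parent, skip
visit e (parent –)
  visit l (parent e)
    l–e: parent, skip
No non-parent visited neighbor found — the graph is a forest.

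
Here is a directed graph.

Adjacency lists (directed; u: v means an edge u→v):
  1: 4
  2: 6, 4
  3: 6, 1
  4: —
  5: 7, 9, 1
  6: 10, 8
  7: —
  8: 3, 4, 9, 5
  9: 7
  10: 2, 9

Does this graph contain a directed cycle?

Yes

DFS with white/gray/black marking, starting from 4:
4 gray
4 black
1 gray
  1→4: 4 black — skip
1 black
2 gray
  6 gray
    10 gray
      10→2: 2 is gray → back edge
Back edge found, so a cycle exists: 2 → 6 → 10 → 2.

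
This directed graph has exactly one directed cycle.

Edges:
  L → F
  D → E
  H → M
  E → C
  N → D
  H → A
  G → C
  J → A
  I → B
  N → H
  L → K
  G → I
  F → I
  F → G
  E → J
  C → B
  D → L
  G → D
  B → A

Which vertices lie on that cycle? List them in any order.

D, F, G, L

DFS with gray/black marking from D:
D gray
  L gray
    F gray
      I gray
        B gray
          A gray
          A black
        B black
      I black
      G gray
        C gray
          C→B: B black — skip
        C black
        G→D: D is gray → back edge
Back edge closes the cycle D → L → F → G → D; its vertices are {D, F, G, L}.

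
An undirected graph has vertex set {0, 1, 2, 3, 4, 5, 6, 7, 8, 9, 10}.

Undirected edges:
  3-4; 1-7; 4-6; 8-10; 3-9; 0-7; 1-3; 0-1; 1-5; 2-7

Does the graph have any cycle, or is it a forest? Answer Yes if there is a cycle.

Yes

DFS, tracking each vertex's parent; an edge to a visited non-parent vertex closes a cycle.
Start from 7:
visit 7 (parent –)
  visit 0 (parent 7)
    visit 1 (parent 0)
      1–7: 7 visited and ≠ parent → cycle
Cycle: 7 – 0 – 1 – 7.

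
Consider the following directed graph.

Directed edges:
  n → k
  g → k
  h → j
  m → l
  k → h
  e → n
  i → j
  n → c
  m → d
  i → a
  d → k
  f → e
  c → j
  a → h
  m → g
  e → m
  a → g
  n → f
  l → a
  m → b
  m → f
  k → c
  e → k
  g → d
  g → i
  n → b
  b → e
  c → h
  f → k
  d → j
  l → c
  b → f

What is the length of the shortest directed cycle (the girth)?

For each vertex v, BFS finds the shortest path from v back to v.
The shortest such closed walk is m → f → e → m, length 3.

3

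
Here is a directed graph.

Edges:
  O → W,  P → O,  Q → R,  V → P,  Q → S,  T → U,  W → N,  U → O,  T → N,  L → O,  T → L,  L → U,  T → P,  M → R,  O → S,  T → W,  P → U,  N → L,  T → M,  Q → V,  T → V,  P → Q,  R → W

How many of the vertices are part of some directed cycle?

A vertex is on a directed cycle iff it belongs to a strongly connected component of size ≥ 2 (or has a self-loop).
The vertices on cycles are {L, N, O, P, Q, U, V, W} — 8 in total.

8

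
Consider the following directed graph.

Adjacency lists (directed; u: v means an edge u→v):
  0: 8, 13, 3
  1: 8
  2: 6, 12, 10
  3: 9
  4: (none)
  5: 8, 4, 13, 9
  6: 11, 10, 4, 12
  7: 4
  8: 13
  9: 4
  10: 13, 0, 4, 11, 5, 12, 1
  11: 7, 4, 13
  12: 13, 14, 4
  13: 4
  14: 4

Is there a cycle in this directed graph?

No

DFS with white/gray/black marking, starting from 1:
1 gray
  8 gray
    13 gray
      4 gray
      4 black
    13 black
  8 black
1 black
0 gray
  0→8: 8 black — skip
  0→13: 13 black — skip
  3 gray
    9 gray
      9→4: 4 black — skip
    9 black
  3 black
0 black
2 gray
  6 gray
    11 gray
      7 gray
        7→4: 4 black — skip
      7 black
      11→4: 4 black — skip
      11→13: 13 black — skip
    11 black
    10 gray
      10→13: 13 black — skip
      10→0: 0 black — skip
      10→4: 4 black — skip
      10→11: 11 black — skip
      5 gray
        5→8: 8 black — skip
        5→4: 4 black — skip
        5→13: 13 black — skip
        5→9: 9 black — skip
      5 black
      12 gray
        12→13: 13 black — skip
        14 gray
          14→4: 4 black — skip
        14 black
        12→4: 4 black — skip
      12 black
      10→1: 1 black — skip
    10 black
    6→4: 4 black — skip
    6→12: 12 black — skip
  6 black
  2→12: 12 black — skip
  2→10: 10 black — skip
2 black
Every edge goes to a white or black vertex — no back edge, so the graph is acyclic.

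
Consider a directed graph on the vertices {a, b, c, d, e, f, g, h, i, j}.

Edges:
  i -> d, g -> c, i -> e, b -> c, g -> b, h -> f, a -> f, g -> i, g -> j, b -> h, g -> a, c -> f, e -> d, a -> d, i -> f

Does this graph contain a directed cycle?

DFS with white/gray/black marking, starting from e:
e gray
  d gray
  d black
e black
a gray
  f gray
  f black
  a→d: d black — skip
a black
b gray
  c gray
    c→f: f black — skip
  c black
  h gray
    h→f: f black — skip
  h black
b black
g gray
  j gray
  j black
  g→b: b black — skip
  g→c: c black — skip
  i gray
    i→d: d black — skip
    i→f: f black — skip
    i→e: e black — skip
  i black
  g→a: a black — skip
g black
Every edge goes to a white or black vertex — no back edge, so the graph is acyclic.

No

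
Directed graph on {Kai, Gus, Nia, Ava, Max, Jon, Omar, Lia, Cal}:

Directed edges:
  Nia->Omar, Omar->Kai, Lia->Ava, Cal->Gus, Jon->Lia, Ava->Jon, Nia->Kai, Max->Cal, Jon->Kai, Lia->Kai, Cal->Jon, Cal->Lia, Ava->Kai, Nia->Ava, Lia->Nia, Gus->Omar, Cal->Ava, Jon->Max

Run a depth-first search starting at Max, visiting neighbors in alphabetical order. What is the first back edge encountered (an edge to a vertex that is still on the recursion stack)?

DFS from Max (visiting neighbors in alphabetical order); mark gray on enter, black on exit:
Max gray
  Cal gray
    Ava gray
      Jon gray
        Kai gray
        Kai black
        Lia gray
          Lia→Ava: Ava is gray → back edge
First back edge: Lia → Ava.

Lia→Ava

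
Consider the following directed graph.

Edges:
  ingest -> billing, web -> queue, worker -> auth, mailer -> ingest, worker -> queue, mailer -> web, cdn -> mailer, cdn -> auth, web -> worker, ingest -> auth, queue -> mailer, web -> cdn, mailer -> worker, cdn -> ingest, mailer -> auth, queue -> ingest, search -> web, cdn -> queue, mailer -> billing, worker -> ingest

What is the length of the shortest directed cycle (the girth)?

3

For each vertex v, BFS finds the shortest path from v back to v.
The shortest such closed walk is web → queue → mailer → web, length 3.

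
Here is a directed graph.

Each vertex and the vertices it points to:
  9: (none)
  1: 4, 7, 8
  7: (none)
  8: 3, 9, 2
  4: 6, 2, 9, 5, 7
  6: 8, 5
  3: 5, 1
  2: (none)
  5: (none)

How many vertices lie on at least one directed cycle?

A vertex is on a directed cycle iff it belongs to a strongly connected component of size ≥ 2 (or has a self-loop).
The vertices on cycles are {1, 3, 4, 6, 8} — 5 in total.

5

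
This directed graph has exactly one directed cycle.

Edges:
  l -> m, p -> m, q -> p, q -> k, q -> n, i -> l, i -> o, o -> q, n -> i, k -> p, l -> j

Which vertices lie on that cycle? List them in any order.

i, n, o, q

DFS with gray/black marking from i:
i gray
  l gray
    j gray
    j black
    m gray
    m black
  l black
  o gray
    q gray
      p gray
        p→m: m black — skip
      p black
      n gray
        n→i: i is gray → back edge
Back edge closes the cycle i → o → q → n → i; its vertices are {i, n, o, q}.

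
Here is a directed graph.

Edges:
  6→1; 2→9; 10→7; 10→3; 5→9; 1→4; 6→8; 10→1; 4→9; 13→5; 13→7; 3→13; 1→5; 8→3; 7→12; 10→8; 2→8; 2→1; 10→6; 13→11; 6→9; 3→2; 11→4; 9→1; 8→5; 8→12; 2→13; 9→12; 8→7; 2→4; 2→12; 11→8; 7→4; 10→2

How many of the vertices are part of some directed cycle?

A vertex is on a directed cycle iff it belongs to a strongly connected component of size ≥ 2 (or has a self-loop).
The vertices on cycles are {1, 2, 3, 4, 5, 8, 9, 11, 13} — 9 in total.

9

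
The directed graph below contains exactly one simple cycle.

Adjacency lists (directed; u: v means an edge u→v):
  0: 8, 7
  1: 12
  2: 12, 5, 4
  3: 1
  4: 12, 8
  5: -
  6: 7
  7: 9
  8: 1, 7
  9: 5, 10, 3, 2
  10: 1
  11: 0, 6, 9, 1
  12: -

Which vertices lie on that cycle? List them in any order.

2, 4, 7, 8, 9

DFS with gray/black marking from 9:
9 gray
  5 gray
  5 black
  10 gray
    1 gray
      12 gray
      12 black
    1 black
  10 black
  3 gray
    3→1: 1 black — skip
  3 black
  2 gray
    2→12: 12 black — skip
    2→5: 5 black — skip
    4 gray
      4→12: 12 black — skip
      8 gray
        8→1: 1 black — skip
        7 gray
          7→9: 9 is gray → back edge
Back edge closes the cycle 9 → 2 → 4 → 8 → 7 → 9; its vertices are {2, 4, 7, 8, 9}.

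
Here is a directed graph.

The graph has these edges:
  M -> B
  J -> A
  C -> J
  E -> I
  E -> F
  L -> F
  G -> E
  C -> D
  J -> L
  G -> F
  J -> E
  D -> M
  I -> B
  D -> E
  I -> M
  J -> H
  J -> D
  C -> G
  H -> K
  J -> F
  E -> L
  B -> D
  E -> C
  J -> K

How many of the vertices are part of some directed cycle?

A vertex is on a directed cycle iff it belongs to a strongly connected component of size ≥ 2 (or has a self-loop).
The vertices on cycles are {B, C, D, E, G, I, J, M} — 8 in total.

8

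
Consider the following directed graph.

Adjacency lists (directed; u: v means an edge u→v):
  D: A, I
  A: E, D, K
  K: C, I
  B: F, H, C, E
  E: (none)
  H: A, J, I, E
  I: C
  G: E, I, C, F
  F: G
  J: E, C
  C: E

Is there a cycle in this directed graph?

Yes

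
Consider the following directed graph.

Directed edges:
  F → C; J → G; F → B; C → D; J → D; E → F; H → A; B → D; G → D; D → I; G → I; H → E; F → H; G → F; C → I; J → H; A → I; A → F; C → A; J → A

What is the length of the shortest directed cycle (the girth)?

For each vertex v, BFS finds the shortest path from v back to v.
The shortest such closed walk is H → E → F → H, length 3.

3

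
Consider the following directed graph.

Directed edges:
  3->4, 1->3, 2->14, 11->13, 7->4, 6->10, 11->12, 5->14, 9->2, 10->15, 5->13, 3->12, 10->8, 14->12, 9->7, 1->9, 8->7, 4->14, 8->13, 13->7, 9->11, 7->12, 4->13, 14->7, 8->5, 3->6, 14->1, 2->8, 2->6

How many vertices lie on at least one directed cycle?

13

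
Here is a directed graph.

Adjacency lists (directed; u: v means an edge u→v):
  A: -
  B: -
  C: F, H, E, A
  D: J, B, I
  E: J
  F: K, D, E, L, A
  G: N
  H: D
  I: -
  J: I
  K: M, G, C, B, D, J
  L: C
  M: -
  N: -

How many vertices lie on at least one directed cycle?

A vertex is on a directed cycle iff it belongs to a strongly connected component of size ≥ 2 (or has a self-loop).
The vertices on cycles are {C, F, K, L} — 4 in total.

4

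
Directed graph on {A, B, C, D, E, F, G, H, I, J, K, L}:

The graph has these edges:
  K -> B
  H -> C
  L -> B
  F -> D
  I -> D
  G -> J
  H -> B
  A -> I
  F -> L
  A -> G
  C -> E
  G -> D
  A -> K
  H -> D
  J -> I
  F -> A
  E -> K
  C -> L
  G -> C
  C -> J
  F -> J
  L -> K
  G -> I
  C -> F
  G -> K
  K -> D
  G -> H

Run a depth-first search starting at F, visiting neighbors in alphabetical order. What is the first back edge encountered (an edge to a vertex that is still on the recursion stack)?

DFS from F (visiting neighbors in alphabetical order); mark gray on enter, black on exit:
F gray
  A gray
    G gray
      C gray
        E gray
          K gray
            B gray
            B black
            D gray
            D black
          K black
        E black
        C→F: F is gray → back edge
First back edge: C → F.

C→F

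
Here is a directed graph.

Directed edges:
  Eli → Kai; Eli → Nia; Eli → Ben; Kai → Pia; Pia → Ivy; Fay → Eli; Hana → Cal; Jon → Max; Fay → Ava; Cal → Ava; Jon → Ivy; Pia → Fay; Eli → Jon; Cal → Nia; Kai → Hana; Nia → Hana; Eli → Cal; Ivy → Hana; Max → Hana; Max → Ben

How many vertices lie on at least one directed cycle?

7

A vertex is on a directed cycle iff it belongs to a strongly connected component of size ≥ 2 (or has a self-loop).
The vertices on cycles are {Cal, Eli, Fay, Kai, Nia, Pia, Hana} — 7 in total.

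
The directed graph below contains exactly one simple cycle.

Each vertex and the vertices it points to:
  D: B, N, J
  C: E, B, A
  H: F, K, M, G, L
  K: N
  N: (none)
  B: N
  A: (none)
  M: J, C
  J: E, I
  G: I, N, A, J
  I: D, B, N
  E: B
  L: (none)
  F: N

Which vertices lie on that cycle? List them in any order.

DFS with gray/black marking from J:
J gray
  E gray
    B gray
      N gray
      N black
    B black
  E black
  I gray
    D gray
      D→B: B black — skip
      D→N: N black — skip
      D→J: J is gray → back edge
Back edge closes the cycle J → I → D → J; its vertices are {D, I, J}.

D, I, J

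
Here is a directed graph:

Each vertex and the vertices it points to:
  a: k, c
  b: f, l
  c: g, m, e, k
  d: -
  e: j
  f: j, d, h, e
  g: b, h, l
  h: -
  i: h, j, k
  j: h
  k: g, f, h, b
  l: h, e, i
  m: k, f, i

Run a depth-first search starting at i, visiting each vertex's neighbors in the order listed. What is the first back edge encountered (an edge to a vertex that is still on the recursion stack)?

l->i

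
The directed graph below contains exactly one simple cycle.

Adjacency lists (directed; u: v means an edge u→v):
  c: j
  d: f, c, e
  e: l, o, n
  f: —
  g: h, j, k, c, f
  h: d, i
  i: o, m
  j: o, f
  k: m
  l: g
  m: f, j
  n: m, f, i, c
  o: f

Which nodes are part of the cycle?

DFS with gray/black marking from l:
l gray
  g gray
    h gray
      d gray
        f gray
        f black
        c gray
          j gray
            o gray
              o→f: f black — skip
            o black
            j→f: f black — skip
          j black
        c black
        e gray
          e→l: l is gray → back edge
Back edge closes the cycle l → g → h → d → e → l; its vertices are {d, e, g, h, l}.

d, e, g, h, l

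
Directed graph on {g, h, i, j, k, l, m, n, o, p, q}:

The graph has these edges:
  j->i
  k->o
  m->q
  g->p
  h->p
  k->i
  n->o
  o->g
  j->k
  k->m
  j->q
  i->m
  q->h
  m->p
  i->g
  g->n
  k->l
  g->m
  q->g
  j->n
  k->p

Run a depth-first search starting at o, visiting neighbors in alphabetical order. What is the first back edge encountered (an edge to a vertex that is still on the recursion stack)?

q->g

DFS from o (visiting neighbors in alphabetical order); mark gray on enter, black on exit:
o gray
  g gray
    m gray
      p gray
      p black
      q gray
        q→g: g is gray → back edge
First back edge: q → g.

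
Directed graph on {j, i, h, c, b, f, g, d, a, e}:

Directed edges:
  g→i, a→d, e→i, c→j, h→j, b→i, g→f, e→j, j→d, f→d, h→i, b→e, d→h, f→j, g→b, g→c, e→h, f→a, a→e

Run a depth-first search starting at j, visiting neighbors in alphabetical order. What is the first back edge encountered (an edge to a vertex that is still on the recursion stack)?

h→j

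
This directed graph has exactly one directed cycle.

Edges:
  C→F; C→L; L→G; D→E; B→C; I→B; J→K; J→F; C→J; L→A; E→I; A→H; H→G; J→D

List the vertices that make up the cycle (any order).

DFS with gray/black marking from C:
C gray
  L gray
    G gray
    G black
    A gray
      H gray
        H→G: G black — skip
      H black
    A black
  L black
  F gray
  F black
  J gray
    D gray
      E gray
        I gray
          B gray
            B→C: C is gray → back edge
Back edge closes the cycle C → J → D → E → I → B → C; its vertices are {B, C, D, E, I, J}.

B, C, D, E, I, J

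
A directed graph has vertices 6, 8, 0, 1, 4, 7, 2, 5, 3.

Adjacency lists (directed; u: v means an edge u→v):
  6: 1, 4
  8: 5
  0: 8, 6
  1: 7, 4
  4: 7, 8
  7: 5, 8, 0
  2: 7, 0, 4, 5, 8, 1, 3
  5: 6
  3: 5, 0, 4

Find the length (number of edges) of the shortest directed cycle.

4

For each vertex v, BFS finds the shortest path from v back to v.
The shortest such closed walk is 1 → 7 → 5 → 6 → 1, length 4.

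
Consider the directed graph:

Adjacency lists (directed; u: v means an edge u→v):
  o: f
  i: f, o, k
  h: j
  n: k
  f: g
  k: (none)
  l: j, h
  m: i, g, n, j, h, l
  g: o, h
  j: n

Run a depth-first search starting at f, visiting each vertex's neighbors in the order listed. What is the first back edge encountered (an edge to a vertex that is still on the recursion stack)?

o->f

DFS from f (visiting each vertex's neighbors in the order listed); mark gray on enter, black on exit:
f gray
  g gray
    o gray
      o→f: f is gray → back edge
First back edge: o → f.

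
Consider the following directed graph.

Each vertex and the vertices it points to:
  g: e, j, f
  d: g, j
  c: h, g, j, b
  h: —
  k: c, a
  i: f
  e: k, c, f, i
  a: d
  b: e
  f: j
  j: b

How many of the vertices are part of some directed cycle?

10

A vertex is on a directed cycle iff it belongs to a strongly connected component of size ≥ 2 (or has a self-loop).
The vertices on cycles are {a, b, c, d, e, f, g, i, j, k} — 10 in total.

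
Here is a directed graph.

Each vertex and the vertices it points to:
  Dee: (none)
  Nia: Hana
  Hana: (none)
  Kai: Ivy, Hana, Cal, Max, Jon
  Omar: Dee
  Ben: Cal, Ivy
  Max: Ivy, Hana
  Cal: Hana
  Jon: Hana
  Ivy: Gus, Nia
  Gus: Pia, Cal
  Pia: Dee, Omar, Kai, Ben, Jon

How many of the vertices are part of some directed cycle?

6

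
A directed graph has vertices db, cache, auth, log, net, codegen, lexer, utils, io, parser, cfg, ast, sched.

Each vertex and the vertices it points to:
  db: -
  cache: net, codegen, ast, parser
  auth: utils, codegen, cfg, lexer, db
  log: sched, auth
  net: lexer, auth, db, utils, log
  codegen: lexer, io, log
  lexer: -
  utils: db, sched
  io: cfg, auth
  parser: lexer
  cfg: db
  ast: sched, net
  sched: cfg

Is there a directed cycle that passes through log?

log is on a cycle iff log can reach itself via ≥1 edge.
log → auth → codegen → log — yes.

Yes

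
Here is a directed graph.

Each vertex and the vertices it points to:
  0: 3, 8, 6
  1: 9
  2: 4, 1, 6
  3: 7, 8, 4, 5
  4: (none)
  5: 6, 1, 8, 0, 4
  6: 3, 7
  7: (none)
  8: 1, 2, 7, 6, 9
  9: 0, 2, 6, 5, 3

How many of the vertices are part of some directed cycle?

A vertex is on a directed cycle iff it belongs to a strongly connected component of size ≥ 2 (or has a self-loop).
The vertices on cycles are {0, 1, 2, 3, 5, 6, 8, 9} — 8 in total.

8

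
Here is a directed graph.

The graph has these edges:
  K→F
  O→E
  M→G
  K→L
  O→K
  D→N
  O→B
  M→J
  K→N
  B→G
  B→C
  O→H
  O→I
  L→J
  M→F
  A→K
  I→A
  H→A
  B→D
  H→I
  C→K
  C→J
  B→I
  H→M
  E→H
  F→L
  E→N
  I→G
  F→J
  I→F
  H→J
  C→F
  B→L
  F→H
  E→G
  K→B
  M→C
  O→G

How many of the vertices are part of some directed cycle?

A vertex is on a directed cycle iff it belongs to a strongly connected component of size ≥ 2 (or has a self-loop).
The vertices on cycles are {A, B, C, F, H, I, K, M} — 8 in total.

8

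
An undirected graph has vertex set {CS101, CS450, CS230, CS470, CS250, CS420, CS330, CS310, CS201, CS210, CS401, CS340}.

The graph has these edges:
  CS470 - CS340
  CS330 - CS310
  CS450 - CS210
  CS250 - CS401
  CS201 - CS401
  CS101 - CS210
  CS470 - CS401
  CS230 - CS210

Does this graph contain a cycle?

No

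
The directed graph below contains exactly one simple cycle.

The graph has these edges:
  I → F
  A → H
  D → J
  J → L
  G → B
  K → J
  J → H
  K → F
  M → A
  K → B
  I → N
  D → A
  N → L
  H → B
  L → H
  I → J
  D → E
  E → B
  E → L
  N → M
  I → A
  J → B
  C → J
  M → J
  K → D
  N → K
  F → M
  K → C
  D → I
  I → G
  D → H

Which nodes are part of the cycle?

DFS with gray/black marking from K:
K gray
  B gray
  B black
  F gray
    M gray
      J gray
        J→B: B black — skip
        L gray
          H gray
            H→B: B black — skip
          H black
        L black
        J→H: H black — skip
      J black
      A gray
        A→H: H black — skip
      A black
    M black
  F black
  C gray
    C→J: J black — skip
  C black
  K→J: J black — skip
  D gray
    I gray
      I→J: J black — skip
      I→A: A black — skip
      N gray
        N→K: K is gray → back edge
Back edge closes the cycle K → D → I → N → K; its vertices are {D, I, K, N}.

D, I, K, N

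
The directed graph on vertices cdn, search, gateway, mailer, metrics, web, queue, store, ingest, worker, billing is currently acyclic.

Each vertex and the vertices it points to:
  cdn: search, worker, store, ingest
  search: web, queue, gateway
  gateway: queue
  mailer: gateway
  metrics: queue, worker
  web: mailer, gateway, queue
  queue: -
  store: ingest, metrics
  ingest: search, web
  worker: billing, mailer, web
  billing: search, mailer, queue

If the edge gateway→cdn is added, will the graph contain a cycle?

Adding gateway→cdn creates a cycle iff cdn can already reach gateway.
Path from cdn: cdn → search → gateway.
So cdn → … → gateway → cdn is a cycle.

Yes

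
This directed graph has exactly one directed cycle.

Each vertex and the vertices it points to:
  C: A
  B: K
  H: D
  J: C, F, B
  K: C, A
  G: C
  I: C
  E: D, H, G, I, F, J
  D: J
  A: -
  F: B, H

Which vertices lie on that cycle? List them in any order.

DFS with gray/black marking from D:
D gray
  J gray
    C gray
      A gray
      A black
    C black
    F gray
      B gray
        K gray
          K→C: C black — skip
          K→A: A black — skip
        K black
      B black
      H gray
        H→D: D is gray → back edge
Back edge closes the cycle D → J → F → H → D; its vertices are {D, F, H, J}.

D, F, H, J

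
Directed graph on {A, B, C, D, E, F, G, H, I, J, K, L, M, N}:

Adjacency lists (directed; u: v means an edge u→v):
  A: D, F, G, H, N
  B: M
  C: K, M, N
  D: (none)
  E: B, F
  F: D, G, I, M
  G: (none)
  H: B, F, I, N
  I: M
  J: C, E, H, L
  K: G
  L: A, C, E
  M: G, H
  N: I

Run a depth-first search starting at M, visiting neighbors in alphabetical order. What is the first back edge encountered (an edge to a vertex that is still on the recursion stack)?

DFS from M (visiting neighbors in alphabetical order); mark gray on enter, black on exit:
M gray
  G gray
  G black
  H gray
    B gray
      B→M: M is gray → back edge
First back edge: B → M.

B→M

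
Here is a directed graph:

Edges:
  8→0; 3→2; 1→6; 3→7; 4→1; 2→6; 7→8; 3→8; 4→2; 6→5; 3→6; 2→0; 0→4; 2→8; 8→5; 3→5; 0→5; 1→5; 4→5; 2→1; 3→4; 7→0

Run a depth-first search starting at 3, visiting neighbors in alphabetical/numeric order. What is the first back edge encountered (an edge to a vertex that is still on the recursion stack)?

DFS from 3 (visiting neighbors in alphabetical/numeric order); mark gray on enter, black on exit:
3 gray
  2 gray
    0 gray
      4 gray
        1 gray
          5 gray
          5 black
          6 gray
            6→5: 5 black — skip
          6 black
        1 black
        4→2: 2 is gray → back edge
First back edge: 4 → 2.

4->2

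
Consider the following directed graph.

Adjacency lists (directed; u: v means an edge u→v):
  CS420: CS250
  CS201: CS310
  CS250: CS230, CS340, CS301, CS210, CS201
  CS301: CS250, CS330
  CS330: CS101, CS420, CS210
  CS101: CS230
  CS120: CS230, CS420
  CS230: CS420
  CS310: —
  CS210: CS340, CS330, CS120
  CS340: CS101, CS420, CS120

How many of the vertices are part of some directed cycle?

A vertex is on a directed cycle iff it belongs to a strongly connected component of size ≥ 2 (or has a self-loop).
The vertices on cycles are {CS101, CS120, CS210, CS230, CS250, CS301, CS330, CS340, CS420} — 9 in total.

9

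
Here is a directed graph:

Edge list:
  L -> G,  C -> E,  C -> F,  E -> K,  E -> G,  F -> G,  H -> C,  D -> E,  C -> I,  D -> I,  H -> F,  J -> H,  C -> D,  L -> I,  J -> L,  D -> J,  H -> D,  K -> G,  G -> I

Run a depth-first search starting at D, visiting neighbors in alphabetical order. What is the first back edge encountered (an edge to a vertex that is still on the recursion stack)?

C→D

DFS from D (visiting neighbors in alphabetical order); mark gray on enter, black on exit:
D gray
  E gray
    G gray
      I gray
      I black
    G black
    K gray
      K→G: G black — skip
    K black
  E black
  D→I: I black — skip
  J gray
    H gray
      C gray
        C→D: D is gray → back edge
First back edge: C → D.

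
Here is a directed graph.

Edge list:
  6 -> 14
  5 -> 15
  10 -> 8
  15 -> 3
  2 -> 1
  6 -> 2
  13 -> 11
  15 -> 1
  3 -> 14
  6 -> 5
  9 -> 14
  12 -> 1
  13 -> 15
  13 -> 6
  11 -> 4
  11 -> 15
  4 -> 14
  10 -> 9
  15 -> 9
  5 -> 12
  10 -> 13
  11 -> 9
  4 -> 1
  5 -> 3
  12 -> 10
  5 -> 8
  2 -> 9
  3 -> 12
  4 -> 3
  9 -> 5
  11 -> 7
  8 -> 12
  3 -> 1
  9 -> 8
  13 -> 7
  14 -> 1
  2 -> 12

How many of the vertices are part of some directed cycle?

12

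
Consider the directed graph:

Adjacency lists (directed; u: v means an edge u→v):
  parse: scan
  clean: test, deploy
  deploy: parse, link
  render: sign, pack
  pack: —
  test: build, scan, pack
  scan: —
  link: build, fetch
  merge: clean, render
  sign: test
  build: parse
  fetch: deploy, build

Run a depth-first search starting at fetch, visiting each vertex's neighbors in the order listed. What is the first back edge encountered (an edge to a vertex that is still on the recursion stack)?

link->fetch

DFS from fetch (visiting each vertex's neighbors in the order listed); mark gray on enter, black on exit:
fetch gray
  deploy gray
    parse gray
      scan gray
      scan black
    parse black
    link gray
      build gray
        build→parse: parse black — skip
      build black
      link→fetch: fetch is gray → back edge
First back edge: link → fetch.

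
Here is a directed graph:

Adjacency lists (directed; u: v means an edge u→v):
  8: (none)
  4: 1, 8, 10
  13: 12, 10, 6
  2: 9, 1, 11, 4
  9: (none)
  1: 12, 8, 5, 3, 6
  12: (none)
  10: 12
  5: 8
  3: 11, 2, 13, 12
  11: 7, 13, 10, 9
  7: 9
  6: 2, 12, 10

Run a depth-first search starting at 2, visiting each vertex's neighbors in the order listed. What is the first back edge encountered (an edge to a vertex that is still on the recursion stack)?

DFS from 2 (visiting each vertex's neighbors in the order listed); mark gray on enter, black on exit:
2 gray
  9 gray
  9 black
  1 gray
    12 gray
    12 black
    8 gray
    8 black
    5 gray
      5→8: 8 black — skip
    5 black
    3 gray
      11 gray
        7 gray
          7→9: 9 black — skip
        7 black
        13 gray
          13→12: 12 black — skip
          10 gray
            10→12: 12 black — skip
          10 black
          6 gray
            6→2: 2 is gray → back edge
First back edge: 6 → 2.

6→2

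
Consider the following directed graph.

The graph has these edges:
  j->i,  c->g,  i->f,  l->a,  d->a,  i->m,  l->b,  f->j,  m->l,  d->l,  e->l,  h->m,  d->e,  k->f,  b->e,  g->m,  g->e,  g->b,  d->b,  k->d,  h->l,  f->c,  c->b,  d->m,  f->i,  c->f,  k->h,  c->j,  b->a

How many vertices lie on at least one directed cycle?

A vertex is on a directed cycle iff it belongs to a strongly connected component of size ≥ 2 (or has a self-loop).
The vertices on cycles are {b, c, e, f, i, j, l} — 7 in total.

7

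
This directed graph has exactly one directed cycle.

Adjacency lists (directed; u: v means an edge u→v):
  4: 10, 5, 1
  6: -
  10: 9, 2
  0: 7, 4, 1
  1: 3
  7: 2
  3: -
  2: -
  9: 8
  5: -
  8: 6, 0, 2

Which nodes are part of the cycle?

0, 4, 8, 9, 10

DFS with gray/black marking from 8:
8 gray
  6 gray
  6 black
  0 gray
    7 gray
      2 gray
      2 black
    7 black
    4 gray
      10 gray
        9 gray
          9→8: 8 is gray → back edge
Back edge closes the cycle 8 → 0 → 4 → 10 → 9 → 8; its vertices are {0, 4, 8, 9, 10}.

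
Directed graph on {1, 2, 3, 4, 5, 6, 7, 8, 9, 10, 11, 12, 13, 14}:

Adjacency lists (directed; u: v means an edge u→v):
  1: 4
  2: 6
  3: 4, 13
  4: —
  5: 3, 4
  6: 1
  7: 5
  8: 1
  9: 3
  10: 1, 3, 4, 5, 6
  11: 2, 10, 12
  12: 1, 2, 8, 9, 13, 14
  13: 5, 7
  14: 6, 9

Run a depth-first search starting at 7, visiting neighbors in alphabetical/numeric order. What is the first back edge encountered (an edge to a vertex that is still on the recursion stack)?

13->5

DFS from 7 (visiting neighbors in alphabetical/numeric order); mark gray on enter, black on exit:
7 gray
  5 gray
    3 gray
      4 gray
      4 black
      13 gray
        13→5: 5 is gray → back edge
First back edge: 13 → 5.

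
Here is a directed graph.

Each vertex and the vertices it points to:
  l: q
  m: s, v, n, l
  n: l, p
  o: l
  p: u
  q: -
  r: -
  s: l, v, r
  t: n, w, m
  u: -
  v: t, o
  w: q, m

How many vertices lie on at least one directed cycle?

A vertex is on a directed cycle iff it belongs to a strongly connected component of size ≥ 2 (or has a self-loop).
The vertices on cycles are {m, s, t, v, w} — 5 in total.

5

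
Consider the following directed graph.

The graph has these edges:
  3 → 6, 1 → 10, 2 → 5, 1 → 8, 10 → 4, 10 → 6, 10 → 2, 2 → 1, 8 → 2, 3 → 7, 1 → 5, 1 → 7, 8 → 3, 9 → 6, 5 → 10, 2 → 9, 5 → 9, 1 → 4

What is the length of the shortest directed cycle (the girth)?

For each vertex v, BFS finds the shortest path from v back to v.
The shortest such closed walk is 1 → 10 → 2 → 1, length 3.

3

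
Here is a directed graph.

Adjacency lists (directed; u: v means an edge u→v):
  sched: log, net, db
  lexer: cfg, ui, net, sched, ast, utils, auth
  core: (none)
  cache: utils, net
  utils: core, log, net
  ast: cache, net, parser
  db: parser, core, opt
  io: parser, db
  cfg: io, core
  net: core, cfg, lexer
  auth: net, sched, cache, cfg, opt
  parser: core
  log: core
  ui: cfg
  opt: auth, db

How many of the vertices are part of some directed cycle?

12

A vertex is on a directed cycle iff it belongs to a strongly connected component of size ≥ 2 (or has a self-loop).
The vertices on cycles are {db, io, ui, ast, cfg, net, opt, auth, cache, lexer, sched, utils} — 12 in total.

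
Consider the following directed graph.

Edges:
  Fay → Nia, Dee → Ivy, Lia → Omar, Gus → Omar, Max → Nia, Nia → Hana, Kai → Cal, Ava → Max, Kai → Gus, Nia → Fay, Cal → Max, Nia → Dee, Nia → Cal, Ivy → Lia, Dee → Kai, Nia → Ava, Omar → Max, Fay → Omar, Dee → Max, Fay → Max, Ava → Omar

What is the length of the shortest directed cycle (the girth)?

For each vertex v, BFS finds the shortest path from v back to v.
The shortest such closed walk is Nia → Fay → Nia, length 2.

2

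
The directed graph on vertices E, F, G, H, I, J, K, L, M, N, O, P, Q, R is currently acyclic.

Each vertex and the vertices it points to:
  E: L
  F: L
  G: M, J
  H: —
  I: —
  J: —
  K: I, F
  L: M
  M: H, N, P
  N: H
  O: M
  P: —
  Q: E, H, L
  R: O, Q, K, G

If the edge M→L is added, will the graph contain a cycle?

Adding M→L creates a cycle iff L can already reach M.
Path from L: L → M.
So L → … → M → L is a cycle.

Yes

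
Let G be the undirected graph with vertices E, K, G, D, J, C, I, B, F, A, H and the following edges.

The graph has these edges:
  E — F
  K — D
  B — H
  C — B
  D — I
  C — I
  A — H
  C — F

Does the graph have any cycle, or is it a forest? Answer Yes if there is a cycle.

No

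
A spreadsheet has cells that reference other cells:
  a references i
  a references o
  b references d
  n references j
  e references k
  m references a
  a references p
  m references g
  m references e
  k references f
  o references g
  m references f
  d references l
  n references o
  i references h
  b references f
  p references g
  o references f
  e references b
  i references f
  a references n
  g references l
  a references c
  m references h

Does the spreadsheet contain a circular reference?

DFS with white/gray/black marking, starting from m:
m gray
  e gray
    k gray
      f gray
      f black
    k black
    b gray
      d gray
        l gray
        l black
      d black
      b→f: f black — skip
    b black
  e black
  a gray
    p gray
      g gray
        g→l: l black — skip
      g black
    p black
    i gray
      i→f: f black — skip
      h gray
      h black
    i black
    o gray
      o→f: f black — skip
      o→g: g black — skip
    o black
    n gray
      j gray
      j black
      n→o: o black — skip
    n black
    c gray
    c black
  a black
  m→h: h black — skip
  m→f: f black — skip
  m→g: g black — skip
m black
Every edge goes to a white or black vertex — no back edge, so the graph is acyclic.

No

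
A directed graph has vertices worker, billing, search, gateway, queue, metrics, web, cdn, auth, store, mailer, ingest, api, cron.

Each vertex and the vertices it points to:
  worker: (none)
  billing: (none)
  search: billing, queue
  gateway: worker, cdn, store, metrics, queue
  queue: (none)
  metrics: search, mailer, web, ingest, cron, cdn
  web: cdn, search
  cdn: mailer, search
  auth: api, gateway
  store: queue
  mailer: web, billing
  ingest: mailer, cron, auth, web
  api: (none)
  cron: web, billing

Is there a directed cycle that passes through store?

No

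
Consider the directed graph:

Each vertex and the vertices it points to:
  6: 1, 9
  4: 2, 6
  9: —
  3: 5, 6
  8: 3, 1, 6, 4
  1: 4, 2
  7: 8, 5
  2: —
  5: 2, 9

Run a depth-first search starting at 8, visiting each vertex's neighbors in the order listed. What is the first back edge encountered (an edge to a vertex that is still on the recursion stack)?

DFS from 8 (visiting each vertex's neighbors in the order listed); mark gray on enter, black on exit:
8 gray
  3 gray
    5 gray
      2 gray
      2 black
      9 gray
      9 black
    5 black
    6 gray
      1 gray
        4 gray
          4→2: 2 black — skip
          4→6: 6 is gray → back edge
First back edge: 4 → 6.

4→6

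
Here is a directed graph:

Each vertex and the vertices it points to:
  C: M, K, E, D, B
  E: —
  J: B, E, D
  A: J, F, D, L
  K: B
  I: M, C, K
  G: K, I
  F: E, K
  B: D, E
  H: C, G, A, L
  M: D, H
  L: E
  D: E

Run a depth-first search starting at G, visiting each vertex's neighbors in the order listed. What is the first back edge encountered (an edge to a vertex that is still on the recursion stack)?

DFS from G (visiting each vertex's neighbors in the order listed); mark gray on enter, black on exit:
G gray
  K gray
    B gray
      D gray
        E gray
        E black
      D black
      B→E: E black — skip
    B black
  K black
  I gray
    M gray
      M→D: D black — skip
      H gray
        C gray
          C→M: M is gray → back edge
First back edge: C → M.

C→M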